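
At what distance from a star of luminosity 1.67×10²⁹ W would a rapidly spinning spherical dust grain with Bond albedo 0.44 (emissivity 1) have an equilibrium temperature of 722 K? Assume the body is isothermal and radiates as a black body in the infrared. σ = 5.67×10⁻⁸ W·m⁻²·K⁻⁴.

For an isothermal black-emitting sphere, (1−a)S·πr² = σ·4πr²·T⁴ ⇒ S = 4σT⁴/(1−a).
S = 4·5.67×10⁻⁸·(722)⁴/0.560 = 1.101×10⁵ W/m².
Flux falls as S = L/(4πd²), so d = √(L/(4πS)) = √(1.67×10²⁹/(4π·1.101×10⁵)).

d ≈ 3.47×10¹¹ m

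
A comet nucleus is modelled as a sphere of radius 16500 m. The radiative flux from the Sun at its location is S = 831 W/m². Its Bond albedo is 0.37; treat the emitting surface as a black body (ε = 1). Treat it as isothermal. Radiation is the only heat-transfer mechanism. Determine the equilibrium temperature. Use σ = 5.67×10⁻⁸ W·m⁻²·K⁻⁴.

At equilibrium, absorbed power = emitted power.
Absorbing cross-section = πr² = 8.553×10⁸ m²; emitting surface = 4πr² = 3.421×10⁹ m² (ratio 4).
(1−a)S·A_cross = εσ·A_surf·T⁴  ⇒  T⁴ = (1−a)S/(4σ).
T⁴ = 0.630·831/(4·5.67×10⁻⁸) = 2.308×10⁹ K⁴.
T = (2.308×10⁹)^(1/4).

T ≈ 219 K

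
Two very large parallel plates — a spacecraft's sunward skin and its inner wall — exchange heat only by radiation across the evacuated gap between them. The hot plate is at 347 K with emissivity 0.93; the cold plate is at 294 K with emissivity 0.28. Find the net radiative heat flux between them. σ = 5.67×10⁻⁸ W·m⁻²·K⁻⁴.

For two infinite grey parallel plates, q = σ(T₁⁴ − T₂⁴)/(1/ε₁ + 1/ε₂ − 1).
T₁⁴ − T₂⁴ = 1.450×10¹⁰ − 7.471×10⁹ = 7.027×10⁹ K⁴.
1/ε₁ + 1/ε₂ − 1 = 1.075 + 3.571 − 1 = 3.647.
q = 5.67×10⁻⁸ × 7.027×10⁹ / 3.647.

q ≈ 109 W/m²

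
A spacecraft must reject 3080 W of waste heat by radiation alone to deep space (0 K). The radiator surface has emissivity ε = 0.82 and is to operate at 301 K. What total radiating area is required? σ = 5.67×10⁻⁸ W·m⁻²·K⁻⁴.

P = εσA T⁴ ⇒ A = P/(εσT⁴).
T⁴ = 8.209×10⁹ K⁴.
A = 3080/(0.82 × 5.67×10⁻⁸ × 8.209×10⁹).

A ≈ 8.07 m²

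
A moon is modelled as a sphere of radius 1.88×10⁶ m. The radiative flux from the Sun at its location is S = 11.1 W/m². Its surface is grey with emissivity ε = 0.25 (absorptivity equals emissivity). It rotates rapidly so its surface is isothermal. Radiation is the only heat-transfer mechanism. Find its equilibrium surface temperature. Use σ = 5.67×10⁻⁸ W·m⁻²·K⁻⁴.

At equilibrium, absorbed power = emitted power.
Absorbing cross-section = πr² = 1.110×10¹³ m²; emitting surface = 4πr² = 4.441×10¹³ m² (ratio 4).
εS·A_cross = εσ·A_surf·T⁴  ⇒  T⁴ = S/(4σ)   (ε cancels).
T⁴ = 11.1/(4·5.67×10⁻⁸) = 4.894×10⁷ K⁴.
T = (4.894×10⁷)^(1/4).

T ≈ 83.6 K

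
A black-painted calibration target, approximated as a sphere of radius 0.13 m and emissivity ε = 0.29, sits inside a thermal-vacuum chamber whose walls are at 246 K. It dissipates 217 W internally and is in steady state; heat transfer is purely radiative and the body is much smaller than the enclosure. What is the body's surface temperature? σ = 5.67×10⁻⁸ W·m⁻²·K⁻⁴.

For a small grey body in a large enclosure, net radiated power = εσA(T⁴ − T_w⁴).
Steady state: P = εσA(T⁴ − T_w⁴) with A = 4πr² = 0.2124 m².
T⁴ = P/(εσA) + T_w⁴ = 217/(0.29·5.67×10⁻⁸·0.2124) + (246)⁴
    = 6.214×10¹⁰ + 3.662×10⁹ = 6.580×10¹⁰ K⁴.

T ≈ 506 K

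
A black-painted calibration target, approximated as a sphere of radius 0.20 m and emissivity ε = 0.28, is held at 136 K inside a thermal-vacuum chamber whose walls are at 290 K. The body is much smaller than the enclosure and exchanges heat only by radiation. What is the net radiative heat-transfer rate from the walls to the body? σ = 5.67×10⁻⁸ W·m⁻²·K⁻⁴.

For a small grey body in a large enclosure: P_net = εσA(T_body⁴ − T_wall⁴).
A = 4πr² = 0.5027 m²; T_body⁴ − T_wall⁴ = 3.421×10⁸ − 7.073×10⁹ = -6.731×10⁹ K⁴.
|P_net| = 0.28·5.67×10⁻⁸·0.5027·6.731×10⁹.

P_net ≈ 53.7 W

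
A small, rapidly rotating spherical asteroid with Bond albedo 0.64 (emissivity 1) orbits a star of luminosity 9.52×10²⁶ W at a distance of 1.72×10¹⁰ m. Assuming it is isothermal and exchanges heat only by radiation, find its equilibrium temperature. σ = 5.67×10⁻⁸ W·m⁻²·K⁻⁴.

T ≈ 798 K

First find the stellar flux at distance d: S = L/(4πd²) = 9.52×10²⁶/(4π·(1.72×10¹⁰)²) = 2.561×10⁵ W/m².
For an isothermal sphere, absorbed (1−a)S·πr² = emitted σ·4πr²·T⁴, so T⁴ = (1−a)S/(4σ).
T⁴ = 0.360·2.561×10⁵/(4·5.67×10⁻⁸) = 4.065×10¹¹ K⁴.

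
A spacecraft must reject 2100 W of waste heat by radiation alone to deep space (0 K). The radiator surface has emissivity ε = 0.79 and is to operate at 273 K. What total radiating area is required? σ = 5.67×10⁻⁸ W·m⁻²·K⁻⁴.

P = εσA T⁴ ⇒ A = P/(εσT⁴).
T⁴ = 5.555×10⁹ K⁴.
A = 2100/(0.79 × 5.67×10⁻⁸ × 5.555×10⁹).

A ≈ 8.44 m²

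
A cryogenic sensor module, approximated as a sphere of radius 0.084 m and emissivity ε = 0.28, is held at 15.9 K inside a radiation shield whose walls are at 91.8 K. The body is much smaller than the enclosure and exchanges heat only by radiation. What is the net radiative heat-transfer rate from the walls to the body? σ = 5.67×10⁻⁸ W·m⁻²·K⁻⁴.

P_net ≈ 0.0999 W

For a small grey body in a large enclosure: P_net = εσA(T_body⁴ − T_wall⁴).
A = 4πr² = 0.08867 m²; T_body⁴ − T_wall⁴ = 63910 − 7.102×10⁷ = -7.095×10⁷ K⁴.
|P_net| = 0.28·5.67×10⁻⁸·0.08867·7.095×10⁷.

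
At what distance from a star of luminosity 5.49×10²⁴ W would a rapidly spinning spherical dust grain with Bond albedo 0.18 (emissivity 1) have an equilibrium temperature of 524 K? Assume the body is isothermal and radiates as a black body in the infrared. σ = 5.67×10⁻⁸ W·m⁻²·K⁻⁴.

d ≈ 4.58×10⁹ m

For an isothermal black-emitting sphere, (1−a)S·πr² = σ·4πr²·T⁴ ⇒ S = 4σT⁴/(1−a).
S = 4·5.67×10⁻⁸·(524)⁴/0.820 = 20850 W/m².
Flux falls as S = L/(4πd²), so d = √(L/(4πS)) = √(5.49×10²⁴/(4π·20850)).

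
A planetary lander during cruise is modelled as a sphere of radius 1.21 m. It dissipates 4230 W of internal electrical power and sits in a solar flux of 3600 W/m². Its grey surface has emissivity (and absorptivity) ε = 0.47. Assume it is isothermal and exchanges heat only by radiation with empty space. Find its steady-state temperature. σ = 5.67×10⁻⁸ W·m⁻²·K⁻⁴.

T ≈ 396 K

At steady state, absorbed solar power + internal power = radiated power.
Absorbed: α·S·A_cross = 0.47·3600·4.600 = 7783 W (cross-section πr²).
Total input = 7783 + 4230 = 12010 W.
Radiated: εσ·A_surf·T⁴ with A_surf = 4πr² = 18.40 m².
T⁴ = 12010/(0.47·5.67×10⁻⁸·18.40) = 2.450×10¹⁰ K⁴.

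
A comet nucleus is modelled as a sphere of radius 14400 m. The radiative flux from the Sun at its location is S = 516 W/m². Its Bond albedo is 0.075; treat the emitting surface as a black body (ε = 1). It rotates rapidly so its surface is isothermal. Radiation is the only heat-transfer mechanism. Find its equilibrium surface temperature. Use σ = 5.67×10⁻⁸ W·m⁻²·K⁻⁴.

At equilibrium, absorbed power = emitted power.
Absorbing cross-section = πr² = 6.514×10⁸ m²; emitting surface = 4πr² = 2.606×10⁹ m² (ratio 4).
(1−a)S·A_cross = εσ·A_surf·T⁴  ⇒  T⁴ = (1−a)S/(4σ).
T⁴ = 0.925·516/(4·5.67×10⁻⁸) = 2.104×10⁹ K⁴.
T = (2.104×10⁹)^(1/4).

T ≈ 214 K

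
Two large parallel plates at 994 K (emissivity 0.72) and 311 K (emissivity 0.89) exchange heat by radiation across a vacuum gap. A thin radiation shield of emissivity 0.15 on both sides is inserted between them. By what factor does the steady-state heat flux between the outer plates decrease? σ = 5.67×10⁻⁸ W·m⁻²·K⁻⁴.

Without shield: q₀ = σΔ(T⁴)/(1/ε₁+1/ε₂−1) with denominator 1.512.
With shield the two gaps are in series; the resistances add: (1/ε₁+1/ε_s−1)+(1/ε_s+1/ε₂−1) = 7.056+6.790 = 13.85.
Heat-flux ratio q₀/q = 13.85/1.512.

factor ≈ 9.15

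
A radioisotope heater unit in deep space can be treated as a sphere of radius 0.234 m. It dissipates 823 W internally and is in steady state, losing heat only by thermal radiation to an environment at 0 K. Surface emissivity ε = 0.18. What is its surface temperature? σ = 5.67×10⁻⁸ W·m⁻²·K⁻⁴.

T ≈ 585 K

Steady state: internal power = radiated power, P = εσA T⁴.
Radiating area A = 4πr² = 0.6881 m².
T⁴ = P/(εσA) = 823/(0.18·5.67×10⁻⁸·0.6881) = 1.172×10¹¹ K⁴.
T = (1.172×10¹¹)^(1/4).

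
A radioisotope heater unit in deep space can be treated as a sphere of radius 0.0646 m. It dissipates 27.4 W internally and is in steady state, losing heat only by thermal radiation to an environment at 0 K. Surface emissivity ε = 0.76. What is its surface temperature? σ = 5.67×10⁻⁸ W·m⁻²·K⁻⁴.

Steady state: internal power = radiated power, P = εσA T⁴.
Radiating area A = 4πr² = 0.05244 m².
T⁴ = P/(εσA) = 27.4/(0.76·5.67×10⁻⁸·0.05244) = 1.212×10¹⁰ K⁴.
T = (1.212×10¹⁰)^(1/4).

T ≈ 332 K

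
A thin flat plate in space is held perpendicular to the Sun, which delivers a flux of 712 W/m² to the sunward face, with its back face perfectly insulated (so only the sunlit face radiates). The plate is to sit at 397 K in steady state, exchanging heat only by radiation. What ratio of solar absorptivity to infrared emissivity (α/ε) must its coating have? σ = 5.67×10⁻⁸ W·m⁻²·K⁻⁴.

Balance: αS·A = εσ·1A·T⁴ ⇒ α/ε = σT⁴/S.
α/ε = 5.67×10⁻⁸·(397)⁴/712 = 5.67×10⁻⁸·2.484×10¹⁰/712.

α/ε ≈ 1.98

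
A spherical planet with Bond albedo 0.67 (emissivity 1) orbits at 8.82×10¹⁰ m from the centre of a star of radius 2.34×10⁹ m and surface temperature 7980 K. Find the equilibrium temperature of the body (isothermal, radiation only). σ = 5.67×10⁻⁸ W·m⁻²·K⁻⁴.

The star's surface emits σT_*⁴; at distance d the flux is S = σT_*⁴(R_*/d)².
S = 5.67×10⁻⁸·(7980)⁴·(2.34×10⁹/8.82×10¹⁰)² = 1.618×10⁵ W/m².
For an isothermal sphere T⁴ = (1−a)S/(4σ) = 2.355×10¹¹ K⁴.

T ≈ 697 K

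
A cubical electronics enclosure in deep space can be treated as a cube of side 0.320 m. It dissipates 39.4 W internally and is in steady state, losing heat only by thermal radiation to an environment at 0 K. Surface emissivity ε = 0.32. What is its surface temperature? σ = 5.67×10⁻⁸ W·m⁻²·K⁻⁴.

T ≈ 244 K

Steady state: internal power = radiated power, P = εσA T⁴.
Radiating area A = 6L² = 0.6144 m².
T⁴ = P/(εσA) = 39.4/(0.32·5.67×10⁻⁸·0.6144) = 3.534×10⁹ K⁴.
T = (3.534×10⁹)^(1/4).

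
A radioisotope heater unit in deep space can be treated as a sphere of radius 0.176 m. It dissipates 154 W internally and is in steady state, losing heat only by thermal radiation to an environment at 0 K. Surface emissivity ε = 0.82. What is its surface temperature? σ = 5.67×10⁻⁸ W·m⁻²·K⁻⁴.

T ≈ 304 K

Steady state: internal power = radiated power, P = εσA T⁴.
Radiating area A = 4πr² = 0.3893 m².
T⁴ = P/(εσA) = 154/(0.82·5.67×10⁻⁸·0.3893) = 8.509×10⁹ K⁴.
T = (8.509×10⁹)^(1/4).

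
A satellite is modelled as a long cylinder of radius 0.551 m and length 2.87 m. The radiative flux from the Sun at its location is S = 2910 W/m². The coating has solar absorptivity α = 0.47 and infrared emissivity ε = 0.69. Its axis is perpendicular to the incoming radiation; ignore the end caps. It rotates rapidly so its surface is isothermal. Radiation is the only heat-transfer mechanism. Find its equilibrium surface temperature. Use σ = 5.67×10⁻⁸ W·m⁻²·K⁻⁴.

T ≈ 325 K

At equilibrium, absorbed power = emitted power.
Absorbing cross-section = 2rL = 3.163 m²; emitting surface = 2πrL = 9.936 m² (ratio π).
αS·A_cross = εσ·A_surf·T⁴  ⇒  T⁴ = αS/(ε·πσ).
T⁴ = 0.470·2910/(0.69·π·5.67×10⁻⁸) = 1.113×10¹⁰ K⁴.
T = (1.113×10¹⁰)^(1/4).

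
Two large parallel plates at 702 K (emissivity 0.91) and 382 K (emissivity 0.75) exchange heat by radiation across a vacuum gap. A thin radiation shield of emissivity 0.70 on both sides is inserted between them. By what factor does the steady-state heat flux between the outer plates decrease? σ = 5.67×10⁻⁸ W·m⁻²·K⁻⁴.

factor ≈ 2.30

Without shield: q₀ = σΔ(T⁴)/(1/ε₁+1/ε₂−1) with denominator 1.432.
With shield the two gaps are in series; the resistances add: (1/ε₁+1/ε_s−1)+(1/ε_s+1/ε₂−1) = 1.527+1.762 = 3.289.
Heat-flux ratio q₀/q = 3.289/1.432.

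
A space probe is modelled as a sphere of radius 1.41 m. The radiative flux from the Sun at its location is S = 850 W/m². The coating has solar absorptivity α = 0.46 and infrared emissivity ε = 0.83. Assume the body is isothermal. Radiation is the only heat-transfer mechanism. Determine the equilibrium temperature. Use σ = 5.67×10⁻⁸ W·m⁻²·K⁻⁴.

T ≈ 213 K

At equilibrium, absorbed power = emitted power.
Absorbing cross-section = πr² = 6.246 m²; emitting surface = 4πr² = 24.98 m² (ratio 4).
αS·A_cross = εσ·A_surf·T⁴  ⇒  T⁴ = αS/(ε·4σ).
T⁴ = 0.460·850/(0.83·4·5.67×10⁻⁸) = 2.077×10⁹ K⁴.
T = (2.077×10⁹)^(1/4).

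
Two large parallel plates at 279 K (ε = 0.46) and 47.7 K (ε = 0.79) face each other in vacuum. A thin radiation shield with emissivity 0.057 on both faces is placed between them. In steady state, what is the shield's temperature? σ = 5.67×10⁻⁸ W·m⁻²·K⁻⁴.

In steady state the net flux on the hot side equals that on the cold side.
σ(T₁⁴−T_s⁴)/D₁ = σ(T_s⁴−T₂⁴)/D₂, with D₁ = 1/ε₁+1/ε_s−1 = 18.72, D₂ = 1/ε_s+1/ε₂−1 = 17.81.
Solve for T_s⁴: T_s⁴ = (D₂·T₁⁴ + D₁·T₂⁴)/(D₁+D₂) = 2.957×10⁹ K⁴.

T_s ≈ 233 K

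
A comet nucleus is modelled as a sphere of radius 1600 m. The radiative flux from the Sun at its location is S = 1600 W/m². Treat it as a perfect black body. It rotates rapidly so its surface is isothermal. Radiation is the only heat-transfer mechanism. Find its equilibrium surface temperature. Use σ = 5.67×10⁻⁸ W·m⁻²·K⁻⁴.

At equilibrium, absorbed power = emitted power.
Absorbing cross-section = πr² = 8.042×10⁶ m²; emitting surface = 4πr² = 3.217×10⁷ m² (ratio 4).
S·A_cross = εσ·A_surf·T⁴  ⇒  T⁴ = S/(4σ).
T⁴ = 1.00·1600/(4·5.67×10⁻⁸) = 7.055×10⁹ K⁴.
T = (7.055×10⁹)^(1/4).

T ≈ 290 K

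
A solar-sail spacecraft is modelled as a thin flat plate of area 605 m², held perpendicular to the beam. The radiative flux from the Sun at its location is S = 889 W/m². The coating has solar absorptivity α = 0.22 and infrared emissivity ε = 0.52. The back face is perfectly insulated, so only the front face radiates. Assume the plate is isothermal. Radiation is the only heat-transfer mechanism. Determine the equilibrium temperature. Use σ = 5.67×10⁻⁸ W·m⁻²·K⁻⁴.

T ≈ 285 K

At equilibrium, absorbed power = emitted power.
Absorbing cross-section = A = 605.0 m²; emitting surface = A = 605.0 m² (ratio 1).
αS·A_cross = εσ·A_surf·T⁴  ⇒  T⁴ = αS/(ε·1σ).
T⁴ = 0.220·889/(0.52·1·5.67×10⁻⁸) = 6.633×10⁹ K⁴.
T = (6.633×10⁹)^(1/4).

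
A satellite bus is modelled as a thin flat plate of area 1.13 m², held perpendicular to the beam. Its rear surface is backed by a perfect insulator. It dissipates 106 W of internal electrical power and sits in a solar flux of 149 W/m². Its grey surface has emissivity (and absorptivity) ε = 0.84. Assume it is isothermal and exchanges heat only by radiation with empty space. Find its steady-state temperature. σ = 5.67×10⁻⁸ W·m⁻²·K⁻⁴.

At steady state, absorbed solar power + internal power = radiated power.
Absorbed: α·S·A_cross = 0.84·149·1.130 = 141.4 W (cross-section A).
Total input = 141.4 + 106 = 247.4 W.
Radiated: εσ·A_surf·T⁴ with A_surf = A = 1.130 m².
T⁴ = 247.4/(0.84·5.67×10⁻⁸·1.130) = 4.597×10⁹ K⁴.

T ≈ 260 K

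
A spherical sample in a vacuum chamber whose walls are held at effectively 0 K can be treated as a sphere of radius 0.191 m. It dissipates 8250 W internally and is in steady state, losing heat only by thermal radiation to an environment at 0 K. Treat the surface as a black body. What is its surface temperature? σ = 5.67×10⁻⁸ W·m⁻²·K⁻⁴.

T ≈ 751 K

Steady state: internal power = radiated power, P = εσA T⁴.
Radiating area A = 4πr² = 0.4584 m².
T⁴ = P/(εσA) = 8250/(1.0·5.67×10⁻⁸·0.4584) = 3.174×10¹¹ K⁴.
T = (3.174×10¹¹)^(1/4).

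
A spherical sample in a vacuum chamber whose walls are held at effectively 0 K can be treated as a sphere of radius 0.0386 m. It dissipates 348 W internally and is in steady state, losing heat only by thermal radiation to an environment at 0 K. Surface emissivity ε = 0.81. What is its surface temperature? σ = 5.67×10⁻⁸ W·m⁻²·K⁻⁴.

T ≈ 798 K

Steady state: internal power = radiated power, P = εσA T⁴.
Radiating area A = 4πr² = 0.01872 m².
T⁴ = P/(εσA) = 348/(0.81·5.67×10⁻⁸·0.01872) = 4.047×10¹¹ K⁴.
T = (4.047×10¹¹)^(1/4).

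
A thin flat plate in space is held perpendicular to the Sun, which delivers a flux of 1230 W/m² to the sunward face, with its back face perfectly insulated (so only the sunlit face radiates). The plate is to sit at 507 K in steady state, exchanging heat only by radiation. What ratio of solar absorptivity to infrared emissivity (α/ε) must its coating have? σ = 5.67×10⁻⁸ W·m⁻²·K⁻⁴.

Balance: αS·A = εσ·1A·T⁴ ⇒ α/ε = σT⁴/S.
α/ε = 5.67×10⁻⁸·(507)⁴/1230 = 5.67×10⁻⁸·6.607×10¹⁰/1230.

α/ε ≈ 3.05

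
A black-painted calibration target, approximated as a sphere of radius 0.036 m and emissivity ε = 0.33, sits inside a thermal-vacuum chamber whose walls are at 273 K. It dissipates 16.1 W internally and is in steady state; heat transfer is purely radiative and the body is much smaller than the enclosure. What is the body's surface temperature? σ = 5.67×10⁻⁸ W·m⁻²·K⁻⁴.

For a small grey body in a large enclosure, net radiated power = εσA(T⁴ − T_w⁴).
Steady state: P = εσA(T⁴ − T_w⁴) with A = 4πr² = 0.01629 m².
T⁴ = P/(εσA) + T_w⁴ = 16.1/(0.33·5.67×10⁻⁸·0.01629) + (273)⁴
    = 5.283×10¹⁰ + 5.555×10⁹ = 5.839×10¹⁰ K⁴.

T ≈ 492 K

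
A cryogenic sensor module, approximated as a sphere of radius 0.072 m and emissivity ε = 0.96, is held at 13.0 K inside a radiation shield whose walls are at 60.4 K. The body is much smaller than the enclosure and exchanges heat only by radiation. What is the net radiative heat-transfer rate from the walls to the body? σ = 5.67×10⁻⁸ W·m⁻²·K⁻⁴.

P_net ≈ 0.0471 W

For a small grey body in a large enclosure: P_net = εσA(T_body⁴ − T_wall⁴).
A = 4πr² = 0.06514 m²; T_body⁴ − T_wall⁴ = 28560 − 1.331×10⁷ = -1.328×10⁷ K⁴.
|P_net| = 0.96·5.67×10⁻⁸·0.06514·1.328×10⁷.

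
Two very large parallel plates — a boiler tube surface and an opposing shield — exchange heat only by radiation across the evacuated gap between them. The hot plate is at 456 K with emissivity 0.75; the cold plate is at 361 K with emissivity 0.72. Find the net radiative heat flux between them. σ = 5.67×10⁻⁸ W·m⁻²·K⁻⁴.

For two infinite grey parallel plates, q = σ(T₁⁴ − T₂⁴)/(1/ε₁ + 1/ε₂ − 1).
T₁⁴ − T₂⁴ = 4.324×10¹⁰ − 1.698×10¹⁰ = 2.625×10¹⁰ K⁴.
1/ε₁ + 1/ε₂ − 1 = 1.333 + 1.389 − 1 = 1.722.
q = 5.67×10⁻⁸ × 2.625×10¹⁰ / 1.722.

q ≈ 864 W/m²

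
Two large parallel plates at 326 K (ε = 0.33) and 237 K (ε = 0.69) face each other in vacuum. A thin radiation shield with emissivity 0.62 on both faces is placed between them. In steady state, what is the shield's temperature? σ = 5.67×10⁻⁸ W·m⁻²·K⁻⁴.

In steady state the net flux on the hot side equals that on the cold side.
σ(T₁⁴−T_s⁴)/D₁ = σ(T_s⁴−T₂⁴)/D₂, with D₁ = 1/ε₁+1/ε_s−1 = 3.643, D₂ = 1/ε_s+1/ε₂−1 = 2.062.
Solve for T_s⁴: T_s⁴ = (D₂·T₁⁴ + D₁·T₂⁴)/(D₁+D₂) = 6.097×10⁹ K⁴.

T_s ≈ 279 K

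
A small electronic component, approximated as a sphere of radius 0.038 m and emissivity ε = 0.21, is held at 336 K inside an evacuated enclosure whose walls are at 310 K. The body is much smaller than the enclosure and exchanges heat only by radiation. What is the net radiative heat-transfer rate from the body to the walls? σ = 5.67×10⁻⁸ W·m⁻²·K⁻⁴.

P_net ≈ 0.758 W

For a small grey body in a large enclosure: P_net = εσA(T_body⁴ − T_wall⁴).
A = 4πr² = 0.01815 m²; T_body⁴ − T_wall⁴ = 1.275×10¹⁰ − 9.235×10⁹ = 3.510×10⁹ K⁴.
|P_net| = 0.21·5.67×10⁻⁸·0.01815·3.510×10⁹.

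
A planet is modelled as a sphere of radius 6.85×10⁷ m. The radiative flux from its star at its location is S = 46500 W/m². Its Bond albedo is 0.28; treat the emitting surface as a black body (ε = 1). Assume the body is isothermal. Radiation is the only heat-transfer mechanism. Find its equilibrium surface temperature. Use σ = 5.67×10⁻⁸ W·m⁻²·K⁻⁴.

At equilibrium, absorbed power = emitted power.
Absorbing cross-section = πr² = 1.474×10¹⁶ m²; emitting surface = 4πr² = 5.896×10¹⁶ m² (ratio 4).
(1−a)S·A_cross = εσ·A_surf·T⁴  ⇒  T⁴ = (1−a)S/(4σ).
T⁴ = 0.720·46500/(4·5.67×10⁻⁸) = 1.476×10¹¹ K⁴.
T = (1.476×10¹¹)^(1/4).

T ≈ 620 K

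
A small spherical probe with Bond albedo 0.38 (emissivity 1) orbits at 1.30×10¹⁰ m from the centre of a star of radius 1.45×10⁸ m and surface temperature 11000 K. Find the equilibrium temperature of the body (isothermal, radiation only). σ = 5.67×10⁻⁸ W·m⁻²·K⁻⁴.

T ≈ 729 K

The star's surface emits σT_*⁴; at distance d the flux is S = σT_*⁴(R_*/d)².
S = 5.67×10⁻⁸·(11000)⁴·(1.45×10⁸/1.30×10¹⁰)² = 1.033×10⁵ W/m².
For an isothermal sphere T⁴ = (1−a)S/(4σ) = 2.823×10¹¹ K⁴.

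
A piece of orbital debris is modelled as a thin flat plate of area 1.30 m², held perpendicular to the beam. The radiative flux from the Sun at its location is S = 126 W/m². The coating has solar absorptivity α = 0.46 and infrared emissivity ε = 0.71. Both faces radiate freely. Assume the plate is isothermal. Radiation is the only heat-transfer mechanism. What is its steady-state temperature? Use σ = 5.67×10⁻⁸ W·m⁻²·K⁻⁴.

At equilibrium, absorbed power = emitted power.
Absorbing cross-section = A = 1.300 m²; emitting surface = 2A = 2.600 m² (ratio 2).
αS·A_cross = εσ·A_surf·T⁴  ⇒  T⁴ = αS/(ε·2σ).
T⁴ = 0.460·126/(0.71·2·5.67×10⁻⁸) = 7.199×10⁸ K⁴.
T = (7.199×10⁸)^(1/4).

T ≈ 164 K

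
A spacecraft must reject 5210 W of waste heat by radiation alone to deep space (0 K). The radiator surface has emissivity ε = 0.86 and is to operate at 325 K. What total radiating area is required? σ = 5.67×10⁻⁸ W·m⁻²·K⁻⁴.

P = εσA T⁴ ⇒ A = P/(εσT⁴).
T⁴ = 1.116×10¹⁰ K⁴.
A = 5210/(0.86 × 5.67×10⁻⁸ × 1.116×10¹⁰).

A ≈ 9.58 m²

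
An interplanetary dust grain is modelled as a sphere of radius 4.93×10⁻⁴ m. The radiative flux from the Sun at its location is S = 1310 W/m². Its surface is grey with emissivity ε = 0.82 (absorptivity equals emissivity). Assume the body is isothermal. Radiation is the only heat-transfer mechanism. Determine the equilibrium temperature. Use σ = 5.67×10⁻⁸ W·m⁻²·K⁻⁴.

At equilibrium, absorbed power = emitted power.
Absorbing cross-section = πr² = 7.636×10⁻⁷ m²; emitting surface = 4πr² = 3.054×10⁻⁶ m² (ratio 4).
εS·A_cross = εσ·A_surf·T⁴  ⇒  T⁴ = S/(4σ)   (ε cancels).
T⁴ = 1310/(4·5.67×10⁻⁸) = 5.776×10⁹ K⁴.
T = (5.776×10⁹)^(1/4).

T ≈ 276 K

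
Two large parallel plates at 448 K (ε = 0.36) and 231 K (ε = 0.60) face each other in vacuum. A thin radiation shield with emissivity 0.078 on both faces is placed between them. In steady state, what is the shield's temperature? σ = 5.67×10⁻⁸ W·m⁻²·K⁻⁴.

T_s ≈ 380 K

In steady state the net flux on the hot side equals that on the cold side.
σ(T₁⁴−T_s⁴)/D₁ = σ(T_s⁴−T₂⁴)/D₂, with D₁ = 1/ε₁+1/ε_s−1 = 14.60, D₂ = 1/ε_s+1/ε₂−1 = 13.49.
Solve for T_s⁴: T_s⁴ = (D₂·T₁⁴ + D₁·T₂⁴)/(D₁+D₂) = 2.082×10¹⁰ K⁴.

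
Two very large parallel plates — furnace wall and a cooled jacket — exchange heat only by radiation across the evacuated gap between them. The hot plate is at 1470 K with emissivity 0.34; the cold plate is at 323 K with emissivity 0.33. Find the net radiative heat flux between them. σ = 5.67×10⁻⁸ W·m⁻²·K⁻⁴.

For two infinite grey parallel plates, q = σ(T₁⁴ − T₂⁴)/(1/ε₁ + 1/ε₂ − 1).
T₁⁴ − T₂⁴ = 4.669×10¹² − 1.088×10¹⁰ = 4.659×10¹² K⁴.
1/ε₁ + 1/ε₂ − 1 = 2.941 + 3.030 − 1 = 4.971.
q = 5.67×10⁻⁸ × 4.659×10¹² / 4.971.

q ≈ 53100 W/m²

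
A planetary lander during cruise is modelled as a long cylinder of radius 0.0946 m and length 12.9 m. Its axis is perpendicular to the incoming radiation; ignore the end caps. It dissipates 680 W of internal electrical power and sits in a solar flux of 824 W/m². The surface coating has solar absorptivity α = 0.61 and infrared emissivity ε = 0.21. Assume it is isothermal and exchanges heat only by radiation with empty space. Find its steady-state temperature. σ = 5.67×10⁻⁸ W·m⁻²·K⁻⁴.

At steady state, absorbed solar power + internal power = radiated power.
Absorbed: α·S·A_cross = 0.61·824·2.441 = 1227 W (cross-section 2rL).
Total input = 1227 + 680 = 1907 W.
Radiated: εσ·A_surf·T⁴ with A_surf = 2πrL = 7.668 m².
T⁴ = 1907/(0.21·5.67×10⁻⁸·7.668) = 2.089×10¹⁰ K⁴.

T ≈ 380 K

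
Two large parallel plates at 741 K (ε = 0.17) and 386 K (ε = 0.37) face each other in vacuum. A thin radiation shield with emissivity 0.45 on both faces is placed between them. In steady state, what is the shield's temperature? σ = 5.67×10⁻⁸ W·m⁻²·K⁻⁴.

T_s ≈ 591 K

In steady state the net flux on the hot side equals that on the cold side.
σ(T₁⁴−T_s⁴)/D₁ = σ(T_s⁴−T₂⁴)/D₂, with D₁ = 1/ε₁+1/ε_s−1 = 7.105, D₂ = 1/ε_s+1/ε₂−1 = 3.925.
Solve for T_s⁴: T_s⁴ = (D₂·T₁⁴ + D₁·T₂⁴)/(D₁+D₂) = 1.216×10¹¹ K⁴.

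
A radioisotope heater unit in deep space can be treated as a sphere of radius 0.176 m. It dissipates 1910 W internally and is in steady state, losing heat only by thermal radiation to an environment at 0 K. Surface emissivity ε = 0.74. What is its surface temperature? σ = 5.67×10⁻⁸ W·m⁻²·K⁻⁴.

Steady state: internal power = radiated power, P = εσA T⁴.
Radiating area A = 4πr² = 0.3893 m².
T⁴ = P/(εσA) = 1910/(0.74·5.67×10⁻⁸·0.3893) = 1.169×10¹¹ K⁴.
T = (1.169×10¹¹)^(1/4).

T ≈ 585 K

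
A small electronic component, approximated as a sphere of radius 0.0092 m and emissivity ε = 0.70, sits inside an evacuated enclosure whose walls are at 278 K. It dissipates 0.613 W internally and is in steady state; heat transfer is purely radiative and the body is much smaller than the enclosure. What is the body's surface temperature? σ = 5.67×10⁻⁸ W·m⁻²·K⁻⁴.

T ≈ 378 K

For a small grey body in a large enclosure, net radiated power = εσA(T⁴ − T_w⁴).
Steady state: P = εσA(T⁴ − T_w⁴) with A = 4πr² = 0.001064 m².
T⁴ = P/(εσA) + T_w⁴ = 0.613/(0.70·5.67×10⁻⁸·0.001064) + (278)⁴
    = 1.452×10¹⁰ + 5.973×10⁹ = 2.049×10¹⁰ K⁴.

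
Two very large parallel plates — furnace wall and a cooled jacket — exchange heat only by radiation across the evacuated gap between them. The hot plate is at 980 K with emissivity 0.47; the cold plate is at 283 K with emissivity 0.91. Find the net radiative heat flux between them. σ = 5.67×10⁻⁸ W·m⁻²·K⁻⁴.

q ≈ 23300 W/m²

For two infinite grey parallel plates, q = σ(T₁⁴ − T₂⁴)/(1/ε₁ + 1/ε₂ − 1).
T₁⁴ − T₂⁴ = 9.224×10¹¹ − 6.414×10⁹ = 9.160×10¹¹ K⁴.
1/ε₁ + 1/ε₂ − 1 = 2.128 + 1.099 − 1 = 2.227.
q = 5.67×10⁻⁸ × 9.160×10¹¹ / 2.227.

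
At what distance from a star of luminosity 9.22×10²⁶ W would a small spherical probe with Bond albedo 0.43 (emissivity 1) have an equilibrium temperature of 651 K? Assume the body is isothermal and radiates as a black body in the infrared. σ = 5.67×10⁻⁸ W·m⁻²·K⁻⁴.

For an isothermal black-emitting sphere, (1−a)S·πr² = σ·4πr²·T⁴ ⇒ S = 4σT⁴/(1−a).
S = 4·5.67×10⁻⁸·(651)⁴/0.570 = 71460 W/m².
Flux falls as S = L/(4πd²), so d = √(L/(4πS)) = √(9.22×10²⁶/(4π·71460)).

d ≈ 3.20×10¹⁰ m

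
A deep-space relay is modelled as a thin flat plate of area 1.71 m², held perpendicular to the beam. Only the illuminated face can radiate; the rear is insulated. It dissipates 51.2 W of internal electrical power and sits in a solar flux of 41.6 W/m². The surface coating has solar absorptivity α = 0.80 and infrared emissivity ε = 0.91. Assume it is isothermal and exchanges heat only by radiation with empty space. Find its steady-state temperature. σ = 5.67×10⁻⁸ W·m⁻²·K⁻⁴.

At steady state, absorbed solar power + internal power = radiated power.
Absorbed: α·S·A_cross = 0.80·41.6·1.710 = 56.91 W (cross-section A).
Total input = 56.91 + 51.2 = 108.1 W.
Radiated: εσ·A_surf·T⁴ with A_surf = A = 1.710 m².
T⁴ = 108.1/(0.91·5.67×10⁻⁸·1.710) = 1.225×10⁹ K⁴.

T ≈ 187 K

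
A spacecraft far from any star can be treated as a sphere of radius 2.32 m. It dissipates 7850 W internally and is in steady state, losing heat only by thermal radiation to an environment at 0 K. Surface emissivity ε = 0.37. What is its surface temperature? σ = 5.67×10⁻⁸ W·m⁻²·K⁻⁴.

Steady state: internal power = radiated power, P = εσA T⁴.
Radiating area A = 4πr² = 67.64 m².
T⁴ = P/(εσA) = 7850/(0.37·5.67×10⁻⁸·67.64) = 5.532×10⁹ K⁴.
T = (5.532×10⁹)^(1/4).

T ≈ 273 K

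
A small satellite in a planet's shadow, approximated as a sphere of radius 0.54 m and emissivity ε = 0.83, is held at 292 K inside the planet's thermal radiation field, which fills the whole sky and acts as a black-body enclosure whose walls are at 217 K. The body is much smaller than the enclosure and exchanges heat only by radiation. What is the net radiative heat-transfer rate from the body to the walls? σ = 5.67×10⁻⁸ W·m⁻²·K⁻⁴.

P_net ≈ 871 W

For a small grey body in a large enclosure: P_net = εσA(T_body⁴ − T_wall⁴).
A = 4πr² = 3.664 m²; T_body⁴ − T_wall⁴ = 7.270×10⁹ − 2.217×10⁹ = 5.053×10⁹ K⁴.
|P_net| = 0.83·5.67×10⁻⁸·3.664·5.053×10⁹.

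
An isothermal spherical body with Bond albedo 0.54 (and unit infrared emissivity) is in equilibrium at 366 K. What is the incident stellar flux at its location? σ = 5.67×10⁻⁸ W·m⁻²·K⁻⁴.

(1−a)S·πr² = σ·4πr²·T⁴ ⇒ S = 4σT⁴/(1−a).
S = 4·5.67×10⁻⁸·1.794×10¹⁰/0.460.

S ≈ 8850 W/m²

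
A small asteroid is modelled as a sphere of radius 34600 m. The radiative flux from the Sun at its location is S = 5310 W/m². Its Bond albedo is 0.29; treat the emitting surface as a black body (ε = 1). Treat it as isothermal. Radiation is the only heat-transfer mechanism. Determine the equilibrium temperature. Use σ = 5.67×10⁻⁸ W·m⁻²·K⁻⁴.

At equilibrium, absorbed power = emitted power.
Absorbing cross-section = πr² = 3.761×10⁹ m²; emitting surface = 4πr² = 1.504×10¹⁰ m² (ratio 4).
(1−a)S·A_cross = εσ·A_surf·T⁴  ⇒  T⁴ = (1−a)S/(4σ).
T⁴ = 0.710·5310/(4·5.67×10⁻⁸) = 1.662×10¹⁰ K⁴.
T = (1.662×10¹⁰)^(1/4).

T ≈ 359 K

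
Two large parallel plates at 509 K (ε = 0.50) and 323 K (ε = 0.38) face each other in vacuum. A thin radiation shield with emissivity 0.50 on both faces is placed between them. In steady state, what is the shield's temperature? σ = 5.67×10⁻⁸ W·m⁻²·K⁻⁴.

T_s ≈ 452 K

In steady state the net flux on the hot side equals that on the cold side.
σ(T₁⁴−T_s⁴)/D₁ = σ(T_s⁴−T₂⁴)/D₂, with D₁ = 1/ε₁+1/ε_s−1 = 3.000, D₂ = 1/ε_s+1/ε₂−1 = 3.632.
Solve for T_s⁴: T_s⁴ = (D₂·T₁⁴ + D₁·T₂⁴)/(D₁+D₂) = 4.168×10¹⁰ K⁴.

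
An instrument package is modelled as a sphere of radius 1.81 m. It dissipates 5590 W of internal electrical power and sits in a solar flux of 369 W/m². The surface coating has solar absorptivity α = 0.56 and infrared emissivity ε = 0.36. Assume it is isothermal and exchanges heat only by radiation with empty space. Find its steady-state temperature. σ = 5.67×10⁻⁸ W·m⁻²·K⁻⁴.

At steady state, absorbed solar power + internal power = radiated power.
Absorbed: α·S·A_cross = 0.56·369·10.29 = 2127 W (cross-section πr²).
Total input = 2127 + 5590 = 7717 W.
Radiated: εσ·A_surf·T⁴ with A_surf = 4πr² = 41.17 m².
T⁴ = 7717/(0.36·5.67×10⁻⁸·41.17) = 9.183×10⁹ K⁴.

T ≈ 310 K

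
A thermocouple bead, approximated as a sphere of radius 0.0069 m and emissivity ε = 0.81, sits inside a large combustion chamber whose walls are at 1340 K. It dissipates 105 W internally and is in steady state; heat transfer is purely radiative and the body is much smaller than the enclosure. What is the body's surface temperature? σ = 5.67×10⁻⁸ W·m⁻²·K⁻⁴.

T ≈ 1630 K

For a small grey body in a large enclosure, net radiated power = εσA(T⁴ − T_w⁴).
Steady state: P = εσA(T⁴ − T_w⁴) with A = 4πr² = 5.983×10⁻⁴ m².
T⁴ = P/(εσA) + T_w⁴ = 105/(0.81·5.67×10⁻⁸·5.983×10⁻⁴) + (1340)⁴
    = 3.821×10¹² + 3.224×10¹² = 7.045×10¹² K⁴.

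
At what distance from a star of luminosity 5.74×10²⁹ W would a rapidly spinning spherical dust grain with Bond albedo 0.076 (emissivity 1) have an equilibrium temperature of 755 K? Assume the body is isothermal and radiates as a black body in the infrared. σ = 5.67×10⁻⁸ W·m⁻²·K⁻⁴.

For an isothermal black-emitting sphere, (1−a)S·πr² = σ·4πr²·T⁴ ⇒ S = 4σT⁴/(1−a).
S = 4·5.67×10⁻⁸·(755)⁴/0.924 = 79760 W/m².
Flux falls as S = L/(4πd²), so d = √(L/(4πS)) = √(5.74×10²⁹/(4π·79760)).

d ≈ 7.57×10¹¹ m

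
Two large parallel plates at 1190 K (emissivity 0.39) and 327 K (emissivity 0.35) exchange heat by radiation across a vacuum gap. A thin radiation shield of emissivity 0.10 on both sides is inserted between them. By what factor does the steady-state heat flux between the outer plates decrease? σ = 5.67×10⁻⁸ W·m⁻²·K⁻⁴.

factor ≈ 5.30

Without shield: q₀ = σΔ(T⁴)/(1/ε₁+1/ε₂−1) with denominator 4.421.
With shield the two gaps are in series; the resistances add: (1/ε₁+1/ε_s−1)+(1/ε_s+1/ε₂−1) = 11.56+11.86 = 23.42.
Heat-flux ratio q₀/q = 23.42/4.421.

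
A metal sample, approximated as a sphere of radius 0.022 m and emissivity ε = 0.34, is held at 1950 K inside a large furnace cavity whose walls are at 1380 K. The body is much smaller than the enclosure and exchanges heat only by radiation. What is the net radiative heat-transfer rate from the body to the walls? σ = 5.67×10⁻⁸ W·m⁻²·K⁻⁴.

P_net ≈ 1270 W

For a small grey body in a large enclosure: P_net = εσA(T_body⁴ − T_wall⁴).
A = 4πr² = 0.006082 m²; T_body⁴ − T_wall⁴ = 1.446×10¹³ − 3.627×10¹² = 1.083×10¹³ K⁴.
|P_net| = 0.34·5.67×10⁻⁸·0.006082·1.083×10¹³.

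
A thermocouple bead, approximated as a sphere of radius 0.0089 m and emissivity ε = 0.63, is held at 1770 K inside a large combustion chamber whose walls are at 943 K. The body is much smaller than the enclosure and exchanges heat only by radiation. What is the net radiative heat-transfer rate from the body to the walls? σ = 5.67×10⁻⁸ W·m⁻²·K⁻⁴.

P_net ≈ 321 W

For a small grey body in a large enclosure: P_net = εσA(T_body⁴ − T_wall⁴).
A = 4πr² = 9.954×10⁻⁴ m²; T_body⁴ − T_wall⁴ = 9.815×10¹² − 7.908×10¹¹ = 9.024×10¹² K⁴.
|P_net| = 0.63·5.67×10⁻⁸·9.954×10⁻⁴·9.024×10¹².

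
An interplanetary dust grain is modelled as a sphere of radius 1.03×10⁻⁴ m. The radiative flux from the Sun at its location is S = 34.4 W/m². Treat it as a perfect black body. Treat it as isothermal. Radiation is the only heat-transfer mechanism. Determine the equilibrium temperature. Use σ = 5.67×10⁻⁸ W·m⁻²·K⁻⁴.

T ≈ 111 K

At equilibrium, absorbed power = emitted power.
Absorbing cross-section = πr² = 3.333×10⁻⁸ m²; emitting surface = 4πr² = 1.333×10⁻⁷ m² (ratio 4).
S·A_cross = εσ·A_surf·T⁴  ⇒  T⁴ = S/(4σ).
T⁴ = 1.00·34.4/(4·5.67×10⁻⁸) = 1.517×10⁸ K⁴.
T = (1.517×10⁸)^(1/4).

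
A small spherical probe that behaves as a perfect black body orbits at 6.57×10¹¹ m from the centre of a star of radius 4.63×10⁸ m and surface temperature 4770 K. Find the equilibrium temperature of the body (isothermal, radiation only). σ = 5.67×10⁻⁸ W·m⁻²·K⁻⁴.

T ≈ 89.5 K

The star's surface emits σT_*⁴; at distance d the flux is S = σT_*⁴(R_*/d)².
S = 5.67×10⁻⁸·(4770)⁴·(4.63×10⁸/6.57×10¹¹)² = 14.58 W/m².
For an isothermal sphere T⁴ = (1−a)S/(4σ) = 6.428×10⁷ K⁴.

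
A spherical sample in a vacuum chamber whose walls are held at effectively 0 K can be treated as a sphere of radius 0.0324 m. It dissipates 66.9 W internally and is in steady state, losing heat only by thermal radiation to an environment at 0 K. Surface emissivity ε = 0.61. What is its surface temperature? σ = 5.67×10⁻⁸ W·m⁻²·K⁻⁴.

T ≈ 619 K

Steady state: internal power = radiated power, P = εσA T⁴.
Radiating area A = 4πr² = 0.01319 m².
T⁴ = P/(εσA) = 66.9/(0.61·5.67×10⁻⁸·0.01319) = 1.466×10¹¹ K⁴.
T = (1.466×10¹¹)^(1/4).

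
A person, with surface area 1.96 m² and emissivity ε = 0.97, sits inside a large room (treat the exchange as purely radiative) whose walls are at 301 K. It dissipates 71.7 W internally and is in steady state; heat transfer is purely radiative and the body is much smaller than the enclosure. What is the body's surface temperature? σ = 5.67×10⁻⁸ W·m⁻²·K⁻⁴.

For a small grey body in a large enclosure, net radiated power = εσA(T⁴ − T_w⁴).
Steady state: P = εσA(T⁴ − T_w⁴) with A = 1.96 m².
T⁴ = P/(εσA) + T_w⁴ = 71.7/(0.97·5.67×10⁻⁸·1.960) + (301)⁴
    = 6.651×10⁸ + 8.209×10⁹ = 8.874×10⁹ K⁴.

T ≈ 307 K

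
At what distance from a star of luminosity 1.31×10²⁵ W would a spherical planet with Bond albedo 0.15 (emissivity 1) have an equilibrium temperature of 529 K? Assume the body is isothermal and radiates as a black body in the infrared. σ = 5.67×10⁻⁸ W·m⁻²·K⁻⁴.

For an isothermal black-emitting sphere, (1−a)S·πr² = σ·4πr²·T⁴ ⇒ S = 4σT⁴/(1−a).
S = 4·5.67×10⁻⁸·(529)⁴/0.850 = 20900 W/m².
Flux falls as S = L/(4πd²), so d = √(L/(4πS)) = √(1.31×10²⁵/(4π·20900)).

d ≈ 7.06×10⁹ m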